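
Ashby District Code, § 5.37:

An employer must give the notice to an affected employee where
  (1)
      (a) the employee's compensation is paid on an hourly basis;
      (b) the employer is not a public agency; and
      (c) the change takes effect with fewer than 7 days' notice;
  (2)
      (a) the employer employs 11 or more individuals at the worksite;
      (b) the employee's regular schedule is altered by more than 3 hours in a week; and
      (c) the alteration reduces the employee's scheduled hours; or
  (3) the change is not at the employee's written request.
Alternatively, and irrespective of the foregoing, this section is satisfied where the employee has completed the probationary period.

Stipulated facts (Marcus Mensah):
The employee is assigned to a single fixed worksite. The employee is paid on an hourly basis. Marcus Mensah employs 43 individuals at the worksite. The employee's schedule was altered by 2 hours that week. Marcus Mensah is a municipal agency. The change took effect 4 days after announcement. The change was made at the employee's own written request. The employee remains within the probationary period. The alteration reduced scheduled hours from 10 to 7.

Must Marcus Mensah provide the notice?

(a) hourly-paid — holds.
(b) not (public agency) — not satisfied.
(c) < 7 days' notice — holds.
(1) = T AND F AND T = false.
(a) ≥ 11 at site — met.
(b) schedule shift > 3h — not met.
(c) hours reduced — holds.
(2) = T AND F AND T = false.
(3) not employee-requested — not met.
Overall = F OR F OR F = false.
Exception (past probation) — not satisfied.
Result: main false OR exception false → false.

No — not required.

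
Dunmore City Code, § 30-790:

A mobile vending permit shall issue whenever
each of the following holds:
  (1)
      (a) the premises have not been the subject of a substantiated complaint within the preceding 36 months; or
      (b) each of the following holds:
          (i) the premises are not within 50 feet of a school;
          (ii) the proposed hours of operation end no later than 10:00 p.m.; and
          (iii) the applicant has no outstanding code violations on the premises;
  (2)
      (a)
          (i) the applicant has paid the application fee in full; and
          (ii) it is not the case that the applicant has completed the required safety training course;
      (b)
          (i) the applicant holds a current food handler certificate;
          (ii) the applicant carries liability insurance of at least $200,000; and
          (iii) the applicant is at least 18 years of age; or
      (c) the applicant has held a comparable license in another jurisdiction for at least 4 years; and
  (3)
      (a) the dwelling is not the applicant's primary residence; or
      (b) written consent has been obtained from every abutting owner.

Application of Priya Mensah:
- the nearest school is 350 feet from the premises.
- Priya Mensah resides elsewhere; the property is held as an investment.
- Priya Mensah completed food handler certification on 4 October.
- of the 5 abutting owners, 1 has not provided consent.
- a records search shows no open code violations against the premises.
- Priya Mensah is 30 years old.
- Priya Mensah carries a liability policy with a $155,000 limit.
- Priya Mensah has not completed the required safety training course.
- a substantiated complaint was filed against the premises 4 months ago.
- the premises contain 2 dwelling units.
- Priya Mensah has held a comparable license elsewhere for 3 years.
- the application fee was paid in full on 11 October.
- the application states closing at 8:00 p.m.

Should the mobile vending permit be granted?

(a) no complaint in 36 mo. — not satisfied.
(i) ≥50 ft from school — met.
(ii) closes by 10 p.m. — holds.
(iii) no code violations — holds.
(b): T AND T AND T → true.
So (1) is satisfied (F OR T).
(i) fee paid — holds.
(ii) not (safety training) — holds.
(a): T AND T → true.
(i) food handler cert. — satisfied.
(ii) insurance ≥ $200,000 — not satisfied.
(iii) age ≥ 18 — met.
(b): T AND F AND T → false.
(c) prior license ≥ 4 yr — fails.
(2): T OR F OR F → true.
(a) not (primary residence) — holds.
(b) all abutters consent — not met.
So (3) is satisfied (T OR F).
So Overall is satisfied (T AND T AND T).

Yes — granted.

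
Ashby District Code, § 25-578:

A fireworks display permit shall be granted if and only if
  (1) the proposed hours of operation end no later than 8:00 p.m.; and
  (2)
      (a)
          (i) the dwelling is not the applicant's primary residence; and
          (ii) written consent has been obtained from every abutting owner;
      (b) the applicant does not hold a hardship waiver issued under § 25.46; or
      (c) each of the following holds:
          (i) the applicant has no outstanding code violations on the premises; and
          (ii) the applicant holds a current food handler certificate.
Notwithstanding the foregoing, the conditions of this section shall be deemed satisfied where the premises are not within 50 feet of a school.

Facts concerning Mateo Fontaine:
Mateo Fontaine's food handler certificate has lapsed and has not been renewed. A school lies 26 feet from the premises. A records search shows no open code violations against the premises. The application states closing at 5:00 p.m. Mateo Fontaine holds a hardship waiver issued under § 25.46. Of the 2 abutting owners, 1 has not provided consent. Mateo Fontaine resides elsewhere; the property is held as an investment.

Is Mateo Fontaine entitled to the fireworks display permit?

No — denied.

(1) closes by 8 p.m. — satisfied.
(i) not (primary residence) — holds.
(ii) all abutters consent — fails.
(a): T AND F → false.
(b) not (hardship waiver) — fails.
(i) no code violations — holds.
(ii) food handler cert. — not met.
So (c) is not satisfied (T AND F).
(2): F OR F OR F → false.
Overall: T AND F → false.
Exception (≥50 ft from school) — not satisfied.
Result: main false OR exception false → false.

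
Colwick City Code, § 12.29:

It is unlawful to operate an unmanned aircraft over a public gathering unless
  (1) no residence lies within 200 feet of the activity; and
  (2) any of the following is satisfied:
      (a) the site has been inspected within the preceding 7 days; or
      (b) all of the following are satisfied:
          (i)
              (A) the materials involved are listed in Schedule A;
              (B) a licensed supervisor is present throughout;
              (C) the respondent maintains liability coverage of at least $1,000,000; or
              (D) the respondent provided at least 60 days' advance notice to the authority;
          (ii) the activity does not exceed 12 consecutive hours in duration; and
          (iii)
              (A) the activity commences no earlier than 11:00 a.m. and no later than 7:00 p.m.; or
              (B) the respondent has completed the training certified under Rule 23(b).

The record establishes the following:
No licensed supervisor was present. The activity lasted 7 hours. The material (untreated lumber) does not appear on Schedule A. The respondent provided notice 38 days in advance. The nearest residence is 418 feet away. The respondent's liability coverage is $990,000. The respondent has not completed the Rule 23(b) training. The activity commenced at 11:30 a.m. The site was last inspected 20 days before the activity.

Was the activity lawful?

No — unlawful.

(1) no residence in 200 ft — satisfied.
(a) site inspected — not satisfied.
(A) Schedule A material — fails.
(B) supervisor present — fails.
(C) coverage ≥ $1,000,000 — not satisfied.
(D) ≥60 days' notice — fails.
(i): F OR F OR F OR F → false.
(ii) ≤ 12 hrs duration — satisfied.
(A) start within hours — holds.
(B) training certified — not satisfied.
So (iii) is satisfied (T OR F).
(b): F AND T AND T → false.
So (2) is not satisfied (F OR F).
Overall: T AND F → false.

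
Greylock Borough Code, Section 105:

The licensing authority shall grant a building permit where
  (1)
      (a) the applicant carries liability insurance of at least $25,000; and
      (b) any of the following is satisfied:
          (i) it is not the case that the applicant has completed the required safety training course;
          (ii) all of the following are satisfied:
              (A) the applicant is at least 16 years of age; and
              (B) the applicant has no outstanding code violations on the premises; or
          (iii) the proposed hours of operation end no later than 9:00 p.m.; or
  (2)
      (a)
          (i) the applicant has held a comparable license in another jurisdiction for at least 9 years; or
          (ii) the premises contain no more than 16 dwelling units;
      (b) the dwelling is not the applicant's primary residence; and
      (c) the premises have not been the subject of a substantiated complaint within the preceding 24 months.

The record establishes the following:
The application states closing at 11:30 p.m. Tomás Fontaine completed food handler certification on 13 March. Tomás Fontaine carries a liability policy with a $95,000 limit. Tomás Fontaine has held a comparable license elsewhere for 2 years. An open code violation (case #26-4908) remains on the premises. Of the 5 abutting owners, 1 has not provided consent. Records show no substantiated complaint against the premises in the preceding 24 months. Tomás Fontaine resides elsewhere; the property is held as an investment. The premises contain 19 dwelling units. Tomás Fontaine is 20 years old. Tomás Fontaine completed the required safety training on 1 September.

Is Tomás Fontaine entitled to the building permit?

No — denied.

(a) insurance ≥ $25,000 — met.
(i) not (safety training) — not met.
(A) age ≥ 16 — holds.
(B) no code violations — not satisfied.
(ii): T AND F → false.
(iii) closes by 9 p.m. — fails.
(b): F OR F OR F → false.
So (1) is not satisfied (T AND F).
(i) prior license ≥ 9 yr — not met.
(ii) ≤ 16 units — fails.
(a) = F OR F = false.
(b) not (primary residence) — satisfied.
(c) no complaint in 24 mo. — holds.
(2) = F AND T AND T = false.
Overall = F OR F = false.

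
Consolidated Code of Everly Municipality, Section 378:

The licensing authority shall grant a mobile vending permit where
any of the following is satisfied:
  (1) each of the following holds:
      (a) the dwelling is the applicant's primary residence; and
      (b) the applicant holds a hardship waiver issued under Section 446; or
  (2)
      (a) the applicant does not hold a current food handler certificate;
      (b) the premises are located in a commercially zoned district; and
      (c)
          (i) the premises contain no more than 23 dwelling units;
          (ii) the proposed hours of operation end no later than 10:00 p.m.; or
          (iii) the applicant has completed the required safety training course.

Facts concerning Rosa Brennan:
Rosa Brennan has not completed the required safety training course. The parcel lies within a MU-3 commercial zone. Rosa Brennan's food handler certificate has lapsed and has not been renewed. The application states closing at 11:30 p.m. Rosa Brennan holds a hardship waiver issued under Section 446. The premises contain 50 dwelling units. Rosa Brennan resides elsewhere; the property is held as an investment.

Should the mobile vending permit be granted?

(a) primary residence — not satisfied.
(b) hardship waiver — holds.
(1) = F AND T = false.
(a) not (food handler cert.) — met.
(b) commercially zoned — met.
(i) ≤ 23 units — not met.
(ii) closes by 10 p.m. — not satisfied.
(iii) safety training — not satisfied.
(c): F OR F OR F → false.
(2): T AND T AND F → false.
Overall = F OR F = false.

No — denied.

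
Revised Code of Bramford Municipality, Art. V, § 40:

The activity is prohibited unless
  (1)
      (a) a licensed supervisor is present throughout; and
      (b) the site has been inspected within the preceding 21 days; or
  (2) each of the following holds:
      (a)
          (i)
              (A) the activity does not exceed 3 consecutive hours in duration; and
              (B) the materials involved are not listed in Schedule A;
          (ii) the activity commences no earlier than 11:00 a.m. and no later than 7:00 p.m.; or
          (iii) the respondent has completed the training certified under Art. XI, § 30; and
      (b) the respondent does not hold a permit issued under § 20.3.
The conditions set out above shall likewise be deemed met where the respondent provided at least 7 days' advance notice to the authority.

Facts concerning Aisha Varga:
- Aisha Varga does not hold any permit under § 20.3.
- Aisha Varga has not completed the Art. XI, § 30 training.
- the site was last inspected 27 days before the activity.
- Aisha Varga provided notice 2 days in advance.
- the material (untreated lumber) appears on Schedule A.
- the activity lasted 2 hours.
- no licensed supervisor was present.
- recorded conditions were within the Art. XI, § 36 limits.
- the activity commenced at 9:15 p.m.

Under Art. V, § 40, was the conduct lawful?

No — unlawful.

(a) supervisor present — not satisfied.
(b) site inspected — not met.
(1) = F AND F = false.
(A) ≤ 3 hrs duration — holds.
(B) not (Schedule A material) — not satisfied.
So (i) is not satisfied (T AND F).
(ii) start within hours — not met.
(iii) training certified — not satisfied.
(a): F OR F OR F → false.
(b) not (holds permit) — satisfied.
(2): F AND T → false.
Overall = F OR F = false.
Exception (≥7 days' notice) — not satisfied.
Result: main false OR exception false → false.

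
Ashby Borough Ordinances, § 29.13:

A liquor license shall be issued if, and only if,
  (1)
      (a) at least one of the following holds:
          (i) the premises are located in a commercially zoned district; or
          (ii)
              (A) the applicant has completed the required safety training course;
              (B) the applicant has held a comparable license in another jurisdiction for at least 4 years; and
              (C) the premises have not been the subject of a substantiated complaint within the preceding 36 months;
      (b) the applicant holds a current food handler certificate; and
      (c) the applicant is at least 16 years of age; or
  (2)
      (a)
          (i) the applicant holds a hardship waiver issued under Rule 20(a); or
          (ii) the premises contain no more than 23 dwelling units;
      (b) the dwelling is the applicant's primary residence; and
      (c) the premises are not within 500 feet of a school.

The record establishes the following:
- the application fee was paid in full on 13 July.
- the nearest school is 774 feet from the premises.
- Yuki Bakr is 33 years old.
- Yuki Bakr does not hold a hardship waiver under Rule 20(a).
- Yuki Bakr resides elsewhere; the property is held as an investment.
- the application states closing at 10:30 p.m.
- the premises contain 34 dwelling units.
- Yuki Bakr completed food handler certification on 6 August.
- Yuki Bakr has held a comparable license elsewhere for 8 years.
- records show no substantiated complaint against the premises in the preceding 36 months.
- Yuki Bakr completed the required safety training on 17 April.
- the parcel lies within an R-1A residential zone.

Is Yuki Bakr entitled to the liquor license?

(i) commercially zoned — not satisfied.
(A) safety training — holds.
(B) prior license ≥ 4 yr — satisfied.
(C) no complaint in 36 mo. — met.
(ii) = T AND T AND T = true.
So (a) is satisfied (F OR T).
(b) food handler cert. — satisfied.
(c) age ≥ 16 — holds.
So (1) is satisfied (T AND T AND T).
(i) hardship waiver — fails.
(ii) ≤ 23 units — not met.
(a) = F OR F = false.
(b) primary residence — not met.
(c) ≥500 ft from school — holds.
(2): F AND F AND T → false.
Overall = T OR F = true.

Yes — granted.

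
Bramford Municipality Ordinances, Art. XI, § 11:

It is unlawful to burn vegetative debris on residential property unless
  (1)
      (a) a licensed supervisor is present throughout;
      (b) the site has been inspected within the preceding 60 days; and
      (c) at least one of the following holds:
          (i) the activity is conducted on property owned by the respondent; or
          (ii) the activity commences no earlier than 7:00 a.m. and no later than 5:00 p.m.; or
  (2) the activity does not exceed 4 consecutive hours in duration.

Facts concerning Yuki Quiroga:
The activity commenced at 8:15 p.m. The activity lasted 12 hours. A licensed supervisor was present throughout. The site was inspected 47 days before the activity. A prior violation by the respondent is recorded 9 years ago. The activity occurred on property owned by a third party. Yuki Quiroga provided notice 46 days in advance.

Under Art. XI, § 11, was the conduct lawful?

No — unlawful.

(a) supervisor present — holds.
(b) site inspected — holds.
(i) own property — not satisfied.
(ii) start within hours — not met.
So (c) is not satisfied (F OR F).
(1) = T AND T AND F = false.
(2) ≤ 4 hrs duration — fails.
Overall = F OR F = false.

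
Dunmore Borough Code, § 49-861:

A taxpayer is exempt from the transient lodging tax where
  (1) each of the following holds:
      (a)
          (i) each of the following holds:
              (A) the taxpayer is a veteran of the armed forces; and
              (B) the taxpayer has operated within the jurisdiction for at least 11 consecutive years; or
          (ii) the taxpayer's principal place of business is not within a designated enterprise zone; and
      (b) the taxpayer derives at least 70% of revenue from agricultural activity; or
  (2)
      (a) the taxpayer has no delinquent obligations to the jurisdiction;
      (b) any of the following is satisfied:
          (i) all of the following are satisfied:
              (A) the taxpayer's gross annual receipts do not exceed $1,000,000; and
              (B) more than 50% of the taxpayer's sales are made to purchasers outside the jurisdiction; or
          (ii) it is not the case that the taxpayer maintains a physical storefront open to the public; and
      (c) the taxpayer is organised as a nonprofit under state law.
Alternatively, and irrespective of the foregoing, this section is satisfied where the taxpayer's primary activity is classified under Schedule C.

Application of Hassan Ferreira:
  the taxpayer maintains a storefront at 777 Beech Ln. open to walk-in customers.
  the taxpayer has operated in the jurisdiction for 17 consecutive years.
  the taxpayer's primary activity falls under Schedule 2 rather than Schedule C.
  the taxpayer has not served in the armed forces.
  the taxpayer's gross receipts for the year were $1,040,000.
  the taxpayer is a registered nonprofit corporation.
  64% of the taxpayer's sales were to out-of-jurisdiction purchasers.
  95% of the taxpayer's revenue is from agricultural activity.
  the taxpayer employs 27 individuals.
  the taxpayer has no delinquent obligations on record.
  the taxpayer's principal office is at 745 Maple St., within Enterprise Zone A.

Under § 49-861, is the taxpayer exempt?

No — not exempt.

(A) veteran — fails.
(B) ≥ 11 yrs in jurisdiction — holds.
So (i) is not satisfied (F AND T).
(ii) not (in enterprise zone) — not satisfied.
(a) = F OR F = false.
(b) ≥70% agricultural — met.
So (1) is not satisfied (F AND T).
(a) no delinquency — satisfied.
(A) receipts ≤ $1,000,000 — not satisfied.
(B) >50% out-of-jur. sales — satisfied.
(i): F AND T → false.
(ii) not (has storefront) — fails.
(b): F OR F → false.
(c) nonprofit — satisfied.
(2): T AND F AND T → false.
Overall: F OR F → false.
Exception (Schedule C activity) — not satisfied.
Result: main false OR exception false → false.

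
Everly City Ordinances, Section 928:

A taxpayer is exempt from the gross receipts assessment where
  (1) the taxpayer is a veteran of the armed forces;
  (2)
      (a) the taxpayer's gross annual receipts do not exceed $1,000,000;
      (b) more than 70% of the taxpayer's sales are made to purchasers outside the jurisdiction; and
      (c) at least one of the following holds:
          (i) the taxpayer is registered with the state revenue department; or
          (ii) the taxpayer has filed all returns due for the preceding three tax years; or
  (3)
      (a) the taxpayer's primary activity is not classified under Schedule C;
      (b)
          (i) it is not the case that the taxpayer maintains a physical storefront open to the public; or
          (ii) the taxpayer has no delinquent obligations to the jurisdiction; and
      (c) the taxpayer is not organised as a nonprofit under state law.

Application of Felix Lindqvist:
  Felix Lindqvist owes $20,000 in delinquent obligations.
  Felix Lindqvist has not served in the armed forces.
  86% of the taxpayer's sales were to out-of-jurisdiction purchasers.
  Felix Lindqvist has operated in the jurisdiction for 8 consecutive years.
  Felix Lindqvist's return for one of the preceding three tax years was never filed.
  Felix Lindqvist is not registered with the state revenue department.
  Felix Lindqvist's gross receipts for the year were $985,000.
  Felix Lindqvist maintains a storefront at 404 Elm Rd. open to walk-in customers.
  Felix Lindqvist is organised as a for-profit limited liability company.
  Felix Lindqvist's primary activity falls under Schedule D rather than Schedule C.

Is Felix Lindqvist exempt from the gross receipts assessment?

No — not exempt.

(1) veteran — fails.
(a) receipts ≤ $1,000,000 — satisfied.
(b) >70% out-of-jur. sales — met.
(i) state-registered — not satisfied.
(ii) returns current — fails.
(c) = F OR F = false.
(2): T AND T AND F → false.
(a) not (Schedule C activity) — met.
(i) not (has storefront) — fails.
(ii) no delinquency — not satisfied.
(b) = F OR F = false.
(c) not (nonprofit) — satisfied.
(3): T AND F AND T → false.
So Overall is not satisfied (F OR F OR F).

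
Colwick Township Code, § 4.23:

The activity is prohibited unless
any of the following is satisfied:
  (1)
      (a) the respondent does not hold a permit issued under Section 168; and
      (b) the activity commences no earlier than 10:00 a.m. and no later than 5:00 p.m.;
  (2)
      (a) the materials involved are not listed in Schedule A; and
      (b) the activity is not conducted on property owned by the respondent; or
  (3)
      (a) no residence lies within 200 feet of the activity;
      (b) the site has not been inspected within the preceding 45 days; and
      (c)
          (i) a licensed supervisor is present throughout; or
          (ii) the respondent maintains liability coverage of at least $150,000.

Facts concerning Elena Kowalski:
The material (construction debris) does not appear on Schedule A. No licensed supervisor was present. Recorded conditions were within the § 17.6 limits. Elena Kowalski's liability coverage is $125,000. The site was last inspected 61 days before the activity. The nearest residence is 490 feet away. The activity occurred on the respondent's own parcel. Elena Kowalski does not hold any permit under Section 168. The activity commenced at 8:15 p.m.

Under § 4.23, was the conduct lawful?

No — unlawful.

(a) not (holds permit) — satisfied.
(b) start within hours — fails.
(1): T AND F → false.
(a) not (Schedule A material) — satisfied.
(b) not (own property) — fails.
(2): T AND F → false.
(a) no residence in 200 ft — met.
(b) not (site inspected) — satisfied.
(i) supervisor present — fails.
(ii) coverage ≥ $150,000 — not satisfied.
(c) = F OR F = false.
(3): T AND T AND F → false.
So Overall is not satisfied (F OR F OR F).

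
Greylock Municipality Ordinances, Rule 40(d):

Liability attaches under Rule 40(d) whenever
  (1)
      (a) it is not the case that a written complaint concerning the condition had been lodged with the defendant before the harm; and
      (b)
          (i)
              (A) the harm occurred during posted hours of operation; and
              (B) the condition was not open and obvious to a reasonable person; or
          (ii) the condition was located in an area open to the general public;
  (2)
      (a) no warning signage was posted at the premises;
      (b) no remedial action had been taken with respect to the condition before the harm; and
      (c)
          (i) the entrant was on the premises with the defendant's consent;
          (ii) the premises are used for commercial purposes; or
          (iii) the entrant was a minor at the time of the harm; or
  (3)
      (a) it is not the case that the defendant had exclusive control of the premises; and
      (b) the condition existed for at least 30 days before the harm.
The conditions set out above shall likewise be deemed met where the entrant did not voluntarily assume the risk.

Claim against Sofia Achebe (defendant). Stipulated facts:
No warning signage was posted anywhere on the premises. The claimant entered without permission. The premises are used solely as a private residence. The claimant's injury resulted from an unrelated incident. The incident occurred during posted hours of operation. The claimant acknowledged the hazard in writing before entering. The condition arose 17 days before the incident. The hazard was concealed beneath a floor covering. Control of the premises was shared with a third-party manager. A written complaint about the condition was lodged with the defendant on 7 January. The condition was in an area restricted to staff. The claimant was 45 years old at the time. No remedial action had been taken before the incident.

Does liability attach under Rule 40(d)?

No — not liable.

(a) not (complaint lodged) — not met.
(A) during posted hours — met.
(B) not open/obvious — holds.
So (i) is satisfied (T AND T).
(ii) public area — not satisfied.
(b) = T OR F = true.
(1): F AND T → false.
(a) no signage posted — met.
(b) no remedial action — satisfied.
(i) consent to enter — not satisfied.
(ii) commercial use — not satisfied.
(iii) entrant a minor — not met.
So (c) is not satisfied (F OR F OR F).
(2): T AND T AND F → false.
(a) not (exclusive control) — met.
(b) condition ≥30 days old — not satisfied.
(3) = T AND F = false.
So Overall is not satisfied (F OR F OR F).
Exception (no assumed risk) — not satisfied.
Result: main false OR exception false → false.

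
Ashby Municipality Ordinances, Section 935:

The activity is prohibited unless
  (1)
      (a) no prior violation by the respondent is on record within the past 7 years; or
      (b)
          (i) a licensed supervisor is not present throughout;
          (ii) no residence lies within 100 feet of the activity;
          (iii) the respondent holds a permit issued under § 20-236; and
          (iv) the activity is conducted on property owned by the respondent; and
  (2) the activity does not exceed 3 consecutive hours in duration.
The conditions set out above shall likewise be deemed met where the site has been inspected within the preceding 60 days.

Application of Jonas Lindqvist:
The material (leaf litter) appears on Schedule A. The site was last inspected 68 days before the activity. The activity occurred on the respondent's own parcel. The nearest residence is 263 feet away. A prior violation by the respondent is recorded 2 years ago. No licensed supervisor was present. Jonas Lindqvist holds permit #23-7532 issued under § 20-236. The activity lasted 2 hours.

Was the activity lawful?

Yes — lawful.

(a) no prior violation — not satisfied.
(i) not (supervisor present) — satisfied.
(ii) no residence in 100 ft — satisfied.
(iii) holds permit — met.
(iv) own property — met.
(b) = T AND T AND T AND T = true.
So (1) is satisfied (F OR T).
(2) ≤ 3 hrs duration — holds.
Overall: T AND T → true.
Exception (site inspected) — not satisfied.
Result: main true OR exception false → true.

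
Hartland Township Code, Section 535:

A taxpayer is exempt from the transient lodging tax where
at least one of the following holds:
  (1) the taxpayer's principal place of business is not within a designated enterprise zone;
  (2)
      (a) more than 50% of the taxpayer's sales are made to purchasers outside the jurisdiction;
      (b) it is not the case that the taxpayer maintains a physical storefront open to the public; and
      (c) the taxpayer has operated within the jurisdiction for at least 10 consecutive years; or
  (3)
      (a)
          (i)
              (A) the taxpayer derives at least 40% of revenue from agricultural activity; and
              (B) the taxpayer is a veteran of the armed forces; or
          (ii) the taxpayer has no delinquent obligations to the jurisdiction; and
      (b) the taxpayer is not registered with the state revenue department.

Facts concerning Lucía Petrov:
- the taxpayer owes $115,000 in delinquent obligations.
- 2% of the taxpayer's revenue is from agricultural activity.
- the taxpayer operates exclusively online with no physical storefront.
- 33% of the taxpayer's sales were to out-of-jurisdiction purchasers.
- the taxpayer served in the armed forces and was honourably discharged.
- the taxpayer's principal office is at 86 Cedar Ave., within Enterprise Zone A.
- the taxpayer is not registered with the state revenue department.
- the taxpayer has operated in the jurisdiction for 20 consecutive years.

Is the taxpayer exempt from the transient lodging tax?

No — not exempt.

(1) not (in enterprise zone) — not satisfied.
(a) >50% out-of-jur. sales — not met.
(b) not (has storefront) — holds.
(c) ≥ 10 yrs in jurisdiction — met.
(2) = F AND T AND T = false.
(A) ≥40% agricultural — not satisfied.
(B) veteran — satisfied.
(i): F AND T → false.
(ii) no delinquency — not satisfied.
(a) = F OR F = false.
(b) not (state-registered) — satisfied.
(3) = F AND T = false.
Overall: F OR F OR F → false.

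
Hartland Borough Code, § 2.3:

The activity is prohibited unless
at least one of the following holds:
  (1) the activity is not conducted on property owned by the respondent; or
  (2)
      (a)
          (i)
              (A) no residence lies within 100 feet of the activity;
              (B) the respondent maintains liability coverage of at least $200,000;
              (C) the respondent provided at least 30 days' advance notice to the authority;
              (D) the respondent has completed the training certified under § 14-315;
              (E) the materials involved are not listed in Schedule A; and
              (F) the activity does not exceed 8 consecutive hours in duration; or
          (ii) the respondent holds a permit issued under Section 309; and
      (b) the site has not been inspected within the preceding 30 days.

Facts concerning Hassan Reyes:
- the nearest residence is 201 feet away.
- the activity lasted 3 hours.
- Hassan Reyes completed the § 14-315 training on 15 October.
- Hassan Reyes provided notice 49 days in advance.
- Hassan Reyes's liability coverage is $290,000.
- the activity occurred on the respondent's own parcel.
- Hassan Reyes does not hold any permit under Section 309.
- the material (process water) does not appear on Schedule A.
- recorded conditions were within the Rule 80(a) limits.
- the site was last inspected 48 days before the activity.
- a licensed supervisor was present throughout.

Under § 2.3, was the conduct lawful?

(1) not (own property) — fails.
(A) no residence in 100 ft — met.
(B) coverage ≥ $200,000 — satisfied.
(C) ≥30 days' notice — satisfied.
(D) training certified — satisfied.
(E) not (Schedule A material) — met.
(F) ≤ 8 hrs duration — satisfied.
(i) = T AND T AND T AND T AND T AND T = true.
(ii) holds permit — not met.
So (a) is satisfied (T OR F).
(b) not (site inspected) — holds.
(2): T AND T → true.
Overall = F OR T = true.

Yes — lawful.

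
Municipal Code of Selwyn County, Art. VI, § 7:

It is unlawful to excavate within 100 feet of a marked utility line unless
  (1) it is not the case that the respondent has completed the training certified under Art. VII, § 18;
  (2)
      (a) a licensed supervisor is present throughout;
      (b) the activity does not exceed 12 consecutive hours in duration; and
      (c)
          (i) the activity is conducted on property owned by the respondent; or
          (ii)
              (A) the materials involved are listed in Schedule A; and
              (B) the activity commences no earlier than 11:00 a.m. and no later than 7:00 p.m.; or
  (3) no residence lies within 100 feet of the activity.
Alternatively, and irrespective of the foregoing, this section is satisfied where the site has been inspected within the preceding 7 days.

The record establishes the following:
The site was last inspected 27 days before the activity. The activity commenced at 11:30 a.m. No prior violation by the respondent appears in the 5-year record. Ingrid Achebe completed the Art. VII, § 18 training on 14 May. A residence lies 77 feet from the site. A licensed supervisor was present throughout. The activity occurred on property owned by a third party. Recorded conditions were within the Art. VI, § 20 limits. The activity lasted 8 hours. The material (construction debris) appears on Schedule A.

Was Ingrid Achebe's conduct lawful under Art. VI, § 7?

Yes — lawful.

(1) not (training certified) — not met.
(a) supervisor present — met.
(b) ≤ 12 hrs duration — satisfied.
(i) own property — not satisfied.
(A) Schedule A material — met.
(B) start within hours — satisfied.
(ii) = T AND T = true.
(c): F OR T → true.
So (2) is satisfied (T AND T AND T).
(3) no residence in 100 ft — not satisfied.
Overall: F OR T OR F → true.
Exception (site inspected) — not satisfied.
Result: main true OR exception false → true.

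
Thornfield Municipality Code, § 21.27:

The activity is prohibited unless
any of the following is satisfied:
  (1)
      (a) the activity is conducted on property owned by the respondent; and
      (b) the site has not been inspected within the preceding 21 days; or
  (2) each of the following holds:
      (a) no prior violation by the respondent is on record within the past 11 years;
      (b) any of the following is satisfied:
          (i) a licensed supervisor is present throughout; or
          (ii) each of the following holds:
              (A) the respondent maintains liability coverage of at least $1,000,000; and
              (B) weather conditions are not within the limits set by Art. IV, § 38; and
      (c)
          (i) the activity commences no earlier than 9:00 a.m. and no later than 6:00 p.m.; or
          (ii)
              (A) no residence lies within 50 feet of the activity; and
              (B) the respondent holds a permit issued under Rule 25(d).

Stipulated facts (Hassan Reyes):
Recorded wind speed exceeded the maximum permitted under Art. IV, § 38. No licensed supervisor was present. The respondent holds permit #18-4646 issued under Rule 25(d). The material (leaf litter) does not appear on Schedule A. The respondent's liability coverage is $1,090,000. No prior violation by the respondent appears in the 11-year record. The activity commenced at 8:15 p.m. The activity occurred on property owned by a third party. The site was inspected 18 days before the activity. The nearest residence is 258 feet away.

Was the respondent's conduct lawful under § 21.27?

Yes — lawful.

(a) own property — fails.
(b) not (site inspected) — fails.
(1): F AND F → false.
(a) no prior violation — met.
(i) supervisor present — fails.
(A) coverage ≥ $1,000,000 — holds.
(B) not (weather ok) — holds.
(ii) = T AND T = true.
So (b) is satisfied (F OR T).
(i) start within hours — not satisfied.
(A) no residence in 50 ft — met.
(B) holds permit — holds.
So (ii) is satisfied (T AND T).
So (c) is satisfied (F OR T).
So (2) is satisfied (T AND T AND T).
So Overall is satisfied (F OR T).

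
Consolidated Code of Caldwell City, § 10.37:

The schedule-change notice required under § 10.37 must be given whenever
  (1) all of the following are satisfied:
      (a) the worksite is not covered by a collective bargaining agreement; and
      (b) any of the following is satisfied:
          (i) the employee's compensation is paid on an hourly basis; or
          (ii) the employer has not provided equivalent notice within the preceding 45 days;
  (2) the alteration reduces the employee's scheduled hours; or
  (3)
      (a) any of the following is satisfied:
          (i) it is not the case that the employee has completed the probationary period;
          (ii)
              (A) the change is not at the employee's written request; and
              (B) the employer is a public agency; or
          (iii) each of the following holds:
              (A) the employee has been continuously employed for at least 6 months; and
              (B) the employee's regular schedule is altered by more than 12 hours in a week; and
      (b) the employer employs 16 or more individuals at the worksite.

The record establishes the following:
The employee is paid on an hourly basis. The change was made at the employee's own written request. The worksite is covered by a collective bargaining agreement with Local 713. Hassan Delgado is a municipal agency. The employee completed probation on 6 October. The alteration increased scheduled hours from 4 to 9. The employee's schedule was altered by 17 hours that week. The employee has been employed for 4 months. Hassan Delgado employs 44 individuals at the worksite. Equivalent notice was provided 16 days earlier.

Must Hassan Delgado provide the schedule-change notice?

No — not required.

(a) no CBA — not satisfied.
(i) hourly-paid — holds.
(ii) no recent notice — not met.
(b) = T OR F = true.
So (1) is not satisfied (F AND T).
(2) hours reduced — not met.
(i) not (past probation) — not satisfied.
(A) not employee-requested — fails.
(B) public agency — met.
(ii) = F AND T = false.
(A) tenure ≥ 6 mo. — fails.
(B) schedule shift > 12h — holds.
So (iii) is not satisfied (F AND T).
So (a) is not satisfied (F OR F OR F).
(b) ≥ 16 at site — satisfied.
So (3) is not satisfied (F AND T).
So Overall is not satisfied (F OR F OR F).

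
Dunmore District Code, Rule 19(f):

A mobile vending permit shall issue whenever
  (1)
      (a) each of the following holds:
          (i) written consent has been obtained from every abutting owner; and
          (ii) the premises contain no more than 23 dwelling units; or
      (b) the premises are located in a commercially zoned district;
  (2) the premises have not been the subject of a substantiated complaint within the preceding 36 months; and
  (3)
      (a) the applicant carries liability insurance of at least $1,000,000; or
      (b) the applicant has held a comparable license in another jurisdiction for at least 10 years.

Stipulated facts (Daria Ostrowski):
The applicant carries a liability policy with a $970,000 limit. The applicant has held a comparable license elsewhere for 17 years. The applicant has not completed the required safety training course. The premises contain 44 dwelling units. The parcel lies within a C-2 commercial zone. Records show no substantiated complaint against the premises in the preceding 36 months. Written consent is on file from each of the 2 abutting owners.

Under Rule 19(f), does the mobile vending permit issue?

(i) all abutters consent — satisfied.
(ii) ≤ 23 units — not met.
(a) = T AND F = false.
(b) commercially zoned — satisfied.
So (1) is satisfied (F OR T).
(2) no complaint in 36 mo. — satisfied.
(a) insurance ≥ $1,000,000 — not met.
(b) prior license ≥ 10 yr — satisfied.
(3) = F OR T = true.
Overall: T AND T AND T → true.

Yes — granted.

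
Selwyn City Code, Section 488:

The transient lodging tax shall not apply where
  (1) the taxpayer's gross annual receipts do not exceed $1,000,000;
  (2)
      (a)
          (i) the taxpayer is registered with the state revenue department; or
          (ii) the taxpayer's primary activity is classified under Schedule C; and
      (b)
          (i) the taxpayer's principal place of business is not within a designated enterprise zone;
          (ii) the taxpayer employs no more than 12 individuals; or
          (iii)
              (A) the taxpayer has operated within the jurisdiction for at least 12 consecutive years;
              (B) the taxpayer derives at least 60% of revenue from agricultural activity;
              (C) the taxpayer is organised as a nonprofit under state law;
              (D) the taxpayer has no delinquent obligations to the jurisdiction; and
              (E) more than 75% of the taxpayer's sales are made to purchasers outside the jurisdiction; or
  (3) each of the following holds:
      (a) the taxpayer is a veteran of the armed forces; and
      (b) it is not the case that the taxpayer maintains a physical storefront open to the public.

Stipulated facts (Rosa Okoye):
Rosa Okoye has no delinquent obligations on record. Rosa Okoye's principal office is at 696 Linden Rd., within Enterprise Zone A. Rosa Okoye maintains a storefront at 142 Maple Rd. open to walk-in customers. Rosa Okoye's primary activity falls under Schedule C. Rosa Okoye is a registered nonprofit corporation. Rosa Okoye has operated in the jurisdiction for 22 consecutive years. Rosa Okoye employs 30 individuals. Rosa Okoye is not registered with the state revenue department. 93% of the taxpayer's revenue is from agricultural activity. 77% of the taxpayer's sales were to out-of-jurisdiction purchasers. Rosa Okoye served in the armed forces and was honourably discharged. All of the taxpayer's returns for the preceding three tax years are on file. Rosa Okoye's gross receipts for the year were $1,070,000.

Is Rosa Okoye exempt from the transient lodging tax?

(1) receipts ≤ $1,000,000 — not satisfied.
(i) state-registered — not met.
(ii) Schedule C activity — met.
So (a) is satisfied (F OR T).
(i) not (in enterprise zone) — not met.
(ii) ≤ 12 employees — fails.
(A) ≥ 12 yrs in jurisdiction — met.
(B) ≥60% agricultural — met.
(C) nonprofit — holds.
(D) no delinquency — met.
(E) >75% out-of-jur. sales — met.
So (iii) is satisfied (T AND T AND T AND T AND T).
(b) = F OR F OR T = true.
(2) = T AND T = true.
(a) veteran — satisfied.
(b) not (has storefront) — not satisfied.
(3) = T AND F = false.
Overall = F OR T OR F = true.

Yes — exempt.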